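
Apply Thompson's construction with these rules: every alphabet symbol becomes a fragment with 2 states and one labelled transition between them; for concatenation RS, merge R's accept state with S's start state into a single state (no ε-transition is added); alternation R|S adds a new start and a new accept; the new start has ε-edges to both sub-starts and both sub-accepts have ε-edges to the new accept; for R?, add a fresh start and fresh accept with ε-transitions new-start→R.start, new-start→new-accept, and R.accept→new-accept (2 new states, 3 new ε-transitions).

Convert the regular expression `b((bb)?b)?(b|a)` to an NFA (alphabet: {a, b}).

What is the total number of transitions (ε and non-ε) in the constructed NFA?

16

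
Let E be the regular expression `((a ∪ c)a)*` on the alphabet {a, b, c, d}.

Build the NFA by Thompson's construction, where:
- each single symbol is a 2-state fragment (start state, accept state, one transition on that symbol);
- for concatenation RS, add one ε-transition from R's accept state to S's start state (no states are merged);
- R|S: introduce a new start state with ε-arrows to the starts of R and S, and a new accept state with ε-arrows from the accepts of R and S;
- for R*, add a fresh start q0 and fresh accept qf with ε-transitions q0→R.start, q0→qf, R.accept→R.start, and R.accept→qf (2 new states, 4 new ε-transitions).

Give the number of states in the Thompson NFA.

Building bottom-up:
Each of the 3 symbol leaves contributes a 2-state fragment.
  a ∪ c — 6 states
  (a ∪ c)a — 8 states
  ((a ∪ c)a)* — 10 states

10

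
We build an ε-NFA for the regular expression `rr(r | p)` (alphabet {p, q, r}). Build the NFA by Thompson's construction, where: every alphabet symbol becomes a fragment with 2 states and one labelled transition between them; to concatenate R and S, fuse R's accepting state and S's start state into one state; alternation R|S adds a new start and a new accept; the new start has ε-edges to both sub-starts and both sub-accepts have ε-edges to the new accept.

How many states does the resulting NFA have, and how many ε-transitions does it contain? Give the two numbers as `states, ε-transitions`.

8, 4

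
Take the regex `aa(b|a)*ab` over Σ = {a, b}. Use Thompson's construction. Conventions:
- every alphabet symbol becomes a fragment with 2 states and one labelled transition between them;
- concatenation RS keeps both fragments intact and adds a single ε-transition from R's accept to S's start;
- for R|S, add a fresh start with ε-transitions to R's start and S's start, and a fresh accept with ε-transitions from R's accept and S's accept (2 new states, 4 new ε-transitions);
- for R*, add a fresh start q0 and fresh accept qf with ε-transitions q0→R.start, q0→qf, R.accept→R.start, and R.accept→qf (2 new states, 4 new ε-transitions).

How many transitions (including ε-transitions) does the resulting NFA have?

Building bottom-up:
Each of the 6 symbol leaves contributes 1 transition (1 symbol, 0 ε).
  b|a = 6 transitions (2 symbol, 4 ε)
  (b|a)* = 10 transitions (2 symbol, 8 ε)
  aa(b|a)*ab = 18 transitions (6 symbol, 12 ε)

18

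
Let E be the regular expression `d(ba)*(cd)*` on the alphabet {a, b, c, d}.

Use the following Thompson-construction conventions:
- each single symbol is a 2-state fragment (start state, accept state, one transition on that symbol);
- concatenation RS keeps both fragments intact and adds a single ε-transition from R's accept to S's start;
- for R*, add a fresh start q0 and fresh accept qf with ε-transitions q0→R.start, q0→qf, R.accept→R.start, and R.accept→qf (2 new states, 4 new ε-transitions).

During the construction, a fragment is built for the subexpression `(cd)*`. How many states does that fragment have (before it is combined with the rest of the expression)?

6

Fragment for `(cd)*`:
Each of the 2 symbol leaves contributes a 2-state fragment.
  cd → 4 states
  (cd)* → 6 states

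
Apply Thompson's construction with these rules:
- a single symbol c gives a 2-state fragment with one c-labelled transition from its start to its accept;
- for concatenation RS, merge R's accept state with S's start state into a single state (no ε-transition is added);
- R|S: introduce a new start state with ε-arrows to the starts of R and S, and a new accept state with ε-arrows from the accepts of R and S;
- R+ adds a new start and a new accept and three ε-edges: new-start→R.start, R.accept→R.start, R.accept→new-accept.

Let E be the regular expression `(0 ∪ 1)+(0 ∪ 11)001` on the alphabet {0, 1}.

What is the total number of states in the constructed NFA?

By structural recursion:
Each of the 8 symbol leaves contributes a 2-state fragment.
  0 ∪ 1 : 6 states
  (0 ∪ 1)+ : 8 states
  11 : 3 states
  0 ∪ 11 : 7 states
  (0 ∪ 1)+(0 ∪ 11)001 : 17 states

17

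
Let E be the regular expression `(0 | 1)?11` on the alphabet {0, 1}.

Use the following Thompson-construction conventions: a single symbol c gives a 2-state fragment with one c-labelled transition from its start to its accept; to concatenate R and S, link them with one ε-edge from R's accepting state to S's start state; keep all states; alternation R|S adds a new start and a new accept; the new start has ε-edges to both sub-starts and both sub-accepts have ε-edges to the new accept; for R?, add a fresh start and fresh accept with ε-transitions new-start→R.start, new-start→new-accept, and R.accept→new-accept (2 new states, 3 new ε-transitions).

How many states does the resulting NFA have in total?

12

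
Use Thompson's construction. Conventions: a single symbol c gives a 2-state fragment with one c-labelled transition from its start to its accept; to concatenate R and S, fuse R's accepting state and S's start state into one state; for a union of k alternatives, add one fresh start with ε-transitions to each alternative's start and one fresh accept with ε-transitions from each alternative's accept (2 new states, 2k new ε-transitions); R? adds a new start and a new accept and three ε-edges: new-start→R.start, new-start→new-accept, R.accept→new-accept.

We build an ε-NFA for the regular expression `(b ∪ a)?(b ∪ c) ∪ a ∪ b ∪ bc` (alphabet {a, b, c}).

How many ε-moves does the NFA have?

19

Bottom-up over the parse tree:
Each of the 8 symbol leaves contributes 0 ε-transitions.
  b ∪ a → 4 ε-transitions
  (b ∪ a)? → 7 ε-transitions
  b ∪ c → 4 ε-transitions
  (b ∪ a)?(b ∪ c) → 11 ε-transitions
  bc → 0 ε-transitions
  (b ∪ a)?(b ∪ c) ∪ a ∪ b ∪ bc → 19 ε-transitions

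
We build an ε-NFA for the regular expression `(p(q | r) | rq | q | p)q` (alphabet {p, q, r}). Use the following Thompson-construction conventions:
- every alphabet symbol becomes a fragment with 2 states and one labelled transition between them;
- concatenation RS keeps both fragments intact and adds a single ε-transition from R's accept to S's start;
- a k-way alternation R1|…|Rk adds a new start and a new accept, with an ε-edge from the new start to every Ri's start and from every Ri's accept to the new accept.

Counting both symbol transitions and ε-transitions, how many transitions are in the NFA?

Building bottom-up:
Each of the 8 symbol leaves contributes 1 transition (1 symbol, 0 ε).
  q | r = 6 transitions (2 symbol, 4 ε)
  p(q | r) = 8 transitions (3 symbol, 5 ε)
  rq = 3 transitions (2 symbol, 1 ε)
  p(q | r) | rq | q | p = 21 transitions (7 symbol, 14 ε)
  (p(q | r) | rq | q | p)q = 23 transitions (8 symbol, 15 ε)

23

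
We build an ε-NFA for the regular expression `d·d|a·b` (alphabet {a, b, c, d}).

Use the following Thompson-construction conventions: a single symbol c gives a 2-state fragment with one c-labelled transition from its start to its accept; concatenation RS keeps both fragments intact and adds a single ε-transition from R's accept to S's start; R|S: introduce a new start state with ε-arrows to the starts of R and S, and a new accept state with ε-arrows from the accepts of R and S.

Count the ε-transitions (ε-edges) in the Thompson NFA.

6

Recursing over subexpressions:
Each of the 4 symbol leaves contributes 0 ε-transitions.
  d·d — 1 ε-transition
  a·b — 1 ε-transition
  d·d|a·b — 6 ε-transitions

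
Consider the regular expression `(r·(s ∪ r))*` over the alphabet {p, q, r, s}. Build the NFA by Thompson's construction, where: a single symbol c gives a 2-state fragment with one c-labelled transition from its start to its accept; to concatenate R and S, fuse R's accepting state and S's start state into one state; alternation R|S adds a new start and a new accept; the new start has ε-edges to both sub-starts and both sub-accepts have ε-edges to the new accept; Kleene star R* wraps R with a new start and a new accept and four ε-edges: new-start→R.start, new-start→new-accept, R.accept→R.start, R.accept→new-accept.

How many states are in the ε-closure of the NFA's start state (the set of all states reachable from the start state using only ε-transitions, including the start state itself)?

3

Compute the ε-closure size of each fragment's start state recursively; a symbol fragment's start has no outgoing ε-edge, so its closure is just itself (size 1).
  s ∪ r — |closure| = 1 + 1 + 1 = 3 (the new accept is not ε-reachable since no branch accepts ε)
  r·(s ∪ r) — same as the first factor's closure: |closure| = 1
  (r·(s ∪ r))* — |closure| = 1 (new start) + 1 (body) + 1 (new accept) = 3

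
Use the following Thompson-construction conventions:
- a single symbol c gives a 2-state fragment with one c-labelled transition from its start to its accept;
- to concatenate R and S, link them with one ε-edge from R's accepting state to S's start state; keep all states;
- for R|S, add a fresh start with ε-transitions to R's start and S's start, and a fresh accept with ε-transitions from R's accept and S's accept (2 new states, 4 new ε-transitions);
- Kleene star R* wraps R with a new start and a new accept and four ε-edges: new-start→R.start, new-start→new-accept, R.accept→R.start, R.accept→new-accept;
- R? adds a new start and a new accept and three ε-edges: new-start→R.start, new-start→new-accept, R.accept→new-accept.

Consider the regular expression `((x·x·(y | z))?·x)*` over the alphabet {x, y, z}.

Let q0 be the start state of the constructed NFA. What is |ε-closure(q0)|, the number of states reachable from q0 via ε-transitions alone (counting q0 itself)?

6

Work bottom-up. For each fragment F, track |ε-closure(F.start)| and whether F's accept lies in that closure (i.e. whether F accepts ε). A single-symbol fragment has closure size 1 and does not accept ε.
  y | z : new start ε-reaches every alternative's start; none of them accept ε, so the new accept is not reached: |ε-closure| = 1 + 1 + 1 = 3
  x·x·(y | z) : same as the first factor's closure: |ε-closure| = 1
  (x·x·(y | z))? : |ε-closure| = 1 (new start) + 1 (body) + 1 (new accept, via ε) = 3
  (x·x·(y | z))?·x : |ε-closure| = 3 + 1 = 4 (closure spills across the concat boundary because the left factor accepts ε)
  ((x·x·(y | z))?·x)* : |ε-closure| = 1 (new start) + 4 (body) + 1 (new accept) = 6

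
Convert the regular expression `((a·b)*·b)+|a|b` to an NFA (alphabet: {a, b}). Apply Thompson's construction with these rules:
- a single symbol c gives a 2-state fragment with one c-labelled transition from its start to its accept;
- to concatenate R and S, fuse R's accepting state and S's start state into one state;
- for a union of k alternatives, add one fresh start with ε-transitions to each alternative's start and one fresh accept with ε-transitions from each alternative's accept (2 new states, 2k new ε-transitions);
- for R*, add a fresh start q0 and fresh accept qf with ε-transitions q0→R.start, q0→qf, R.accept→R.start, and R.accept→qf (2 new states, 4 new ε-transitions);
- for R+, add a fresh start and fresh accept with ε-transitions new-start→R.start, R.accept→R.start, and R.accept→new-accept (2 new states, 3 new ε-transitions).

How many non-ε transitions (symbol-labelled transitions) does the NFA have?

5

Recursing over subexpressions:
Each of the 5 symbol leaves contributes exactly 1 symbol transition.
  a·b = 2 symbol transitions
  (a·b)* = 2 symbol transitions
  (a·b)*·b = 3 symbol transitions
  ((a·b)*·b)+ = 3 symbol transitions
  ((a·b)*·b)+|a|b = 5 symbol transitions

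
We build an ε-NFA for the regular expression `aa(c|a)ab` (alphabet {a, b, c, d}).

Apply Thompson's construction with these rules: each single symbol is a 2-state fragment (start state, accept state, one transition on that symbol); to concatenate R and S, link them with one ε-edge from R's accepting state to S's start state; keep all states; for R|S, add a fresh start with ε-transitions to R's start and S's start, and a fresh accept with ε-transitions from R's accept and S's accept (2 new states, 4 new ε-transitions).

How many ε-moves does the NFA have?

8

Bottom-up over the parse tree:
Each of the 6 symbol leaves contributes 0 ε-transitions.
  c|a → 4 ε-transitions
  aa(c|a)ab → 8 ε-transitions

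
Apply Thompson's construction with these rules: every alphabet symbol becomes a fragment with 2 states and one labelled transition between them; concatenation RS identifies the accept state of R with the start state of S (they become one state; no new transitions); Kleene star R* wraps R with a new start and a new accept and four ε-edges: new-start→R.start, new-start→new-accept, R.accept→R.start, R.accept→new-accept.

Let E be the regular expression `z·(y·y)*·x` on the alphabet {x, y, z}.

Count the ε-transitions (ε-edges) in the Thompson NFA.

Per subexpression:
Each of the 4 symbol leaves contributes 0 ε-transitions.
  y·y = 0 ε-transitions
  (y·y)* = 4 ε-transitions
  z·(y·y)*·x = 4 ε-transitions

4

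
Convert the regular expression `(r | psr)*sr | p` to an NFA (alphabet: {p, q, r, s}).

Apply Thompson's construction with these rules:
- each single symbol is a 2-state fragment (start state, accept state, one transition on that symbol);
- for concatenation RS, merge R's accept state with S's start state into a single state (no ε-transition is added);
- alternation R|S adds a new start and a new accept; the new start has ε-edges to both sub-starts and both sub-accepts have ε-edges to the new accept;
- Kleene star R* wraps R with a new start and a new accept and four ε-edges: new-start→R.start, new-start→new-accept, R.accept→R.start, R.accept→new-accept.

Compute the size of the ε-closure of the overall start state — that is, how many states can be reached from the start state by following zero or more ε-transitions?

Compute the ε-closure size of each fragment's start state recursively; a symbol fragment's start has no outgoing ε-edge, so its closure is just itself (size 1).
  psr — same as the first factor's closure: |closure| = 1
  r | psr — new start ε-reaches every alternative's start; none of them accept ε, so the new accept is not reached: |closure| = 1 + 1 + 1 = 3
  (r | psr)* — new start has ε-edges to the inner start and to the new accept, so |closure| = 2 + 3 = 5
  (r | psr)*sr — |closure| = 5 + (1−1) = 5 (closure spills across the concat boundary because the left factor accepts ε)
  (r | psr)*sr | p — |closure| = 1 + 5 + 1 = 7 (the new accept is not ε-reachable since no branch accepts ε)

7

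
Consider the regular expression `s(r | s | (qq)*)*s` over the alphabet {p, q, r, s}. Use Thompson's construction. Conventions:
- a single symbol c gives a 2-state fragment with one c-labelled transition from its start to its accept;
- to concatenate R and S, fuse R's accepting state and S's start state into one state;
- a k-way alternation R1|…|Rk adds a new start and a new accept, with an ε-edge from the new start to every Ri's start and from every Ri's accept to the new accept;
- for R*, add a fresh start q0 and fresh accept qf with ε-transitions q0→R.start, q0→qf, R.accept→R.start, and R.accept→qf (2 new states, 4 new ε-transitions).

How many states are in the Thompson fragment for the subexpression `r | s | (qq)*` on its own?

Fragment for `r | s | (qq)*`:
Each of the 4 symbol leaves contributes a 2-state fragment.
  qq → 3 states
  (qq)* → 5 states
  r | s | (qq)* → 11 states

11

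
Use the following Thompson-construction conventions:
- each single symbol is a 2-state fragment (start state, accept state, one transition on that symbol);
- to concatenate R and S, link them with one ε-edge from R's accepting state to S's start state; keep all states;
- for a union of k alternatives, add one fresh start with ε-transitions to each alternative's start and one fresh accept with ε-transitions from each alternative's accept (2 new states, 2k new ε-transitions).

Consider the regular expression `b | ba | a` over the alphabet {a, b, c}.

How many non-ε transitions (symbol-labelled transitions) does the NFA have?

4

Bottom-up over the parse tree:
Each of the 4 symbol leaves contributes exactly 1 symbol transition.
  ba : 2 symbol transitions
  b | ba | a : 4 symbol transitions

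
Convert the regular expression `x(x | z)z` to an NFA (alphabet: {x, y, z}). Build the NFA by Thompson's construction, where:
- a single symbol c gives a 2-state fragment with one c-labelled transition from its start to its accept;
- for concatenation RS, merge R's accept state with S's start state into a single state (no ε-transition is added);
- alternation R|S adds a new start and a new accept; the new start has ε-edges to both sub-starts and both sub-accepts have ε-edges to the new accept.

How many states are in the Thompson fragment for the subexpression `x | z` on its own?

6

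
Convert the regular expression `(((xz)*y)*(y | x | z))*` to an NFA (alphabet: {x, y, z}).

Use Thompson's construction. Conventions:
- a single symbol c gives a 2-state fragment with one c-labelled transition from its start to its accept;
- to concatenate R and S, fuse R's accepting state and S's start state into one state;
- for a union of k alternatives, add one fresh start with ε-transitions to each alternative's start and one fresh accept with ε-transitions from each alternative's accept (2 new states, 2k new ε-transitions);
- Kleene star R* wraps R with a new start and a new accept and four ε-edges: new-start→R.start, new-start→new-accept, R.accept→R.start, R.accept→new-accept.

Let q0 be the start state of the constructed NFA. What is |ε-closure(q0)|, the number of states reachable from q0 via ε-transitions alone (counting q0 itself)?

10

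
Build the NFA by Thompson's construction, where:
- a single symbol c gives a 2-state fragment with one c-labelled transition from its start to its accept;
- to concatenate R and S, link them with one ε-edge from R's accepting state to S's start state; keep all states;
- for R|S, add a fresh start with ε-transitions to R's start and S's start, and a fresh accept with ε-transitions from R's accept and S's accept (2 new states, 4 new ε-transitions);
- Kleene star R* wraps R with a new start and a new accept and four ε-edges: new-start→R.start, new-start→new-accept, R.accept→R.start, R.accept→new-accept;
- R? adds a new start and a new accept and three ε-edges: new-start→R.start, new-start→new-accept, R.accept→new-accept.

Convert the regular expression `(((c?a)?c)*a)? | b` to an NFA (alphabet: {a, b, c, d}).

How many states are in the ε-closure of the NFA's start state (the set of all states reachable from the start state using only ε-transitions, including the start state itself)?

Work bottom-up. For each fragment F, track |ε-closure(F.start)| and whether F's accept lies in that closure (i.e. whether F accepts ε). A single-symbol fragment has closure size 1 and does not accept ε.
  c? : new start has ε-edges to the inner start and to the new accept, so C = 2 + 1 = 3
  c?a : the left operand accepts ε, so the closure extends into the next operand (via the concat ε-link); C = 3 + 1 = 4
  (c?a)? : new start has ε-edges to the inner start and to the new accept, so C = 2 + 4 = 6
  (c?a)?c : the left operand accepts ε, so the closure extends into the next operand (via the concat ε-link); C = 6 + 1 = 7
  ((c?a)?c)* : C = 1 (new start) + 7 (body) + 1 (new accept) = 9
  ((c?a)?c)*a : C = 9 + 1 = 10 (closure spills across the concat boundary because the left factor accepts ε)
  (((c?a)?c)*a)? : C = 1 (new start) + 10 (body) + 1 (new accept, via ε) = 12
  (((c?a)?c)*a)? | b : C = 1 (new start) + (12 + 1) + 1 (new accept, since some branch ε-reaches its own accept) = 15

15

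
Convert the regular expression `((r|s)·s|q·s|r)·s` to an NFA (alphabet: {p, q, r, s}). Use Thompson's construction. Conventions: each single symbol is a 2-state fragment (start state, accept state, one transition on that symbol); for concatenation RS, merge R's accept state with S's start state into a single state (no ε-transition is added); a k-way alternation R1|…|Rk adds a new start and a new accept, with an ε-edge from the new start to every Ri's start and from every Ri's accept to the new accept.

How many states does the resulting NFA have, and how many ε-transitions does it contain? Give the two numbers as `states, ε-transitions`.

Bottom-up over the parse tree:
Each of the 7 symbol leaves contributes 2 states and 0 ε-transitions.
  r|s = 6 states, 4 ε-transitions
  (r|s)·s = 7 states, 4 ε-transitions
  q·s = 3 states, 0 ε-transitions
  (r|s)·s|q·s|r = 14 states, 10 ε-transitions
  ((r|s)·s|q·s|r)·s = 15 states, 10 ε-transitions

15, 10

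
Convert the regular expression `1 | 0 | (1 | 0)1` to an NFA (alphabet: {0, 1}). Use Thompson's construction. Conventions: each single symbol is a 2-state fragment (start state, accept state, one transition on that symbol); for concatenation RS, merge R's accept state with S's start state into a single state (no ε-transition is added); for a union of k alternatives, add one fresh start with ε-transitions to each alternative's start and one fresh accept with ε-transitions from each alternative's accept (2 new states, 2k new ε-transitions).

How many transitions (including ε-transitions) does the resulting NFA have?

15

Recursing over subexpressions:
Each of the 5 symbol leaves contributes 1 transition (1 symbol, 0 ε).
  1 | 0 — 6 transitions (2 symbol, 4 ε)
  (1 | 0)1 — 7 transitions (3 symbol, 4 ε)
  1 | 0 | (1 | 0)1 — 15 transitions (5 symbol, 10 ε)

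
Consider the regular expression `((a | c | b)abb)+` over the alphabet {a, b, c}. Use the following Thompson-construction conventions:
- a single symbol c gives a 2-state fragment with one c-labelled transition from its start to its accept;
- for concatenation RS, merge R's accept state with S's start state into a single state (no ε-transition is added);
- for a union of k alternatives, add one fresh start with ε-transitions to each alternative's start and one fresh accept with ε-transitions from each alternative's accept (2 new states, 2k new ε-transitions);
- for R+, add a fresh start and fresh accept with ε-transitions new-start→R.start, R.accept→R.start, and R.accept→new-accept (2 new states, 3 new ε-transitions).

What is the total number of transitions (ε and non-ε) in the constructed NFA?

15

Per subexpression:
Each of the 6 symbol leaves contributes 1 transition (1 symbol, 0 ε).
  a | c | b : 9 transitions (3 symbol, 6 ε)
  (a | c | b)abb : 12 transitions (6 symbol, 6 ε)
  ((a | c | b)abb)+ : 15 transitions (6 symbol, 9 ε)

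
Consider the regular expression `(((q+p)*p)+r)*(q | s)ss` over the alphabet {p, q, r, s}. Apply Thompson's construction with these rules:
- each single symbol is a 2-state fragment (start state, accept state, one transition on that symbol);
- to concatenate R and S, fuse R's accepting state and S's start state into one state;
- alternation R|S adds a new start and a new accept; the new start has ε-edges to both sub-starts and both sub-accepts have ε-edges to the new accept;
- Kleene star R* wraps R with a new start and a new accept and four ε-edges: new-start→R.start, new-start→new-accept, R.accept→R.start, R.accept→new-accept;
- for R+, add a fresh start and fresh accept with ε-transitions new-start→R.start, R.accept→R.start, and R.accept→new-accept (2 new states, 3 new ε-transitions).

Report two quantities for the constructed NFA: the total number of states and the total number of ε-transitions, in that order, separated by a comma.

Per subexpression:
Each of the 8 symbol leaves contributes 2 states and 0 ε-transitions.
  q+ : 4 states, 3 ε-transitions
  q+p : 5 states, 3 ε-transitions
  (q+p)* : 7 states, 7 ε-transitions
  (q+p)*p : 8 states, 7 ε-transitions
  ((q+p)*p)+ : 10 states, 10 ε-transitions
  ((q+p)*p)+r : 11 states, 10 ε-transitions
  (((q+p)*p)+r)* : 13 states, 14 ε-transitions
  q | s : 6 states, 4 ε-transitions
  (((q+p)*p)+r)*(q | s)ss : 20 states, 18 ε-transitions

20, 18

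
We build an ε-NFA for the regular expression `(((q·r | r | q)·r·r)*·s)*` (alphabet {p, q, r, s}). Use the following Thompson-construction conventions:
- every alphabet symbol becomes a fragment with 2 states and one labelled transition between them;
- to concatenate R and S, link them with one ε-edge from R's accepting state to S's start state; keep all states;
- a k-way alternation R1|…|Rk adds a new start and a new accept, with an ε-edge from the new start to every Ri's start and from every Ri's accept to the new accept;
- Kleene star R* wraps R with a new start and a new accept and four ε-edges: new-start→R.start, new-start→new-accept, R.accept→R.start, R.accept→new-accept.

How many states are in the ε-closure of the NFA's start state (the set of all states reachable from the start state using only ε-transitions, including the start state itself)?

Work bottom-up. For each fragment F, track |ε-closure(F.start)| and whether F's accept lies in that closure (i.e. whether F accepts ε). A single-symbol fragment has closure size 1 and does not accept ε.
  q·r — C equals the left operand's closure size = 1 (its accept is not ε-reachable, so the closure stops there)
  q·r | r | q — C = 1 + 1 + 1 + 1 = 4 (the new accept is not ε-reachable since no branch accepts ε)
  (q·r | r | q)·r·r — C equals the left operand's closure size = 4 (its accept is not ε-reachable, so the closure stops there)
  ((q·r | r | q)·r·r)* — the star's fresh start ε-reaches both the body's start and the fresh accept: C = 2 + 4 = 6
  ((q·r | r | q)·r·r)*·s — C = 6 + 1 = 7 (closure spills across the concat boundary because the left factor accepts ε)
  (((q·r | r | q)·r·r)*·s)* — C = 1 (new start) + 7 (body) + 1 (new accept) = 9

9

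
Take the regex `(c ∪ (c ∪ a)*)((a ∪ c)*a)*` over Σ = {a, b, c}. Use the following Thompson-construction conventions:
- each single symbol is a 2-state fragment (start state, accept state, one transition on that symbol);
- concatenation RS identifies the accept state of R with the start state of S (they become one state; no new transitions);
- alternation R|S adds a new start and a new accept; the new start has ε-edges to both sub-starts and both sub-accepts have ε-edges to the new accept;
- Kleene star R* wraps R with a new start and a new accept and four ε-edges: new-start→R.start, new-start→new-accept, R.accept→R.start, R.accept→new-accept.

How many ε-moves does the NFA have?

24

Building bottom-up:
Each of the 6 symbol leaves contributes 0 ε-transitions.
  c ∪ a → 4 ε-transitions
  (c ∪ a)* → 8 ε-transitions
  c ∪ (c ∪ a)* → 12 ε-transitions
  a ∪ c → 4 ε-transitions
  (a ∪ c)* → 8 ε-transitions
  (a ∪ c)*a → 8 ε-transitions
  ((a ∪ c)*a)* → 12 ε-transitions
  (c ∪ (c ∪ a)*)((a ∪ c)*a)* → 24 ε-transitions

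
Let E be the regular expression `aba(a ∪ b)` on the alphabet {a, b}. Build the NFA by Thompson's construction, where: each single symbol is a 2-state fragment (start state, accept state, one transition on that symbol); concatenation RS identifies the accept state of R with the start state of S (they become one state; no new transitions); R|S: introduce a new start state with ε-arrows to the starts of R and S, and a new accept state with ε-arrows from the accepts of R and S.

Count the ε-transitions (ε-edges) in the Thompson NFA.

4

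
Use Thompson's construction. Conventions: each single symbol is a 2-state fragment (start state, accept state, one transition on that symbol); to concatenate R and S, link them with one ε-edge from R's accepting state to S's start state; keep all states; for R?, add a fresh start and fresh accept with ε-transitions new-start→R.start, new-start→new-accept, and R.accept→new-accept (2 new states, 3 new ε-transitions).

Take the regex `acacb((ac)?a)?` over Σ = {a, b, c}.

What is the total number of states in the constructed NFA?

20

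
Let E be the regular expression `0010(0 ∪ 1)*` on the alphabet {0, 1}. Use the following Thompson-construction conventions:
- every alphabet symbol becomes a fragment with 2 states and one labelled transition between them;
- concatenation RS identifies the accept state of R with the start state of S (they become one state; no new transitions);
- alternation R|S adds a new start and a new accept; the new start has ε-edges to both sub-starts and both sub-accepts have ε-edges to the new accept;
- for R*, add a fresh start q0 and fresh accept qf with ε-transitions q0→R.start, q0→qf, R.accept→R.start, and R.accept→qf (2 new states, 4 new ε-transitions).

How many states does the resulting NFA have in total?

12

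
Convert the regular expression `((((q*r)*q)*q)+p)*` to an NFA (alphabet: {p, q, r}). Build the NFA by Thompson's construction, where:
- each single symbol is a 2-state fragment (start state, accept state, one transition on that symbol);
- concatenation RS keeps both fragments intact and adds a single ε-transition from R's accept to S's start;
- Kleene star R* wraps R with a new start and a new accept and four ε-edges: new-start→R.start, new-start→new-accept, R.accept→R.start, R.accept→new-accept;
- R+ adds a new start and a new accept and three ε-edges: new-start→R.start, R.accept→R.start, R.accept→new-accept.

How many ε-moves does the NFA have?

Building bottom-up:
Each of the 5 symbol leaves contributes 0 ε-transitions.
  q* — 4 ε-transitions
  q*r — 5 ε-transitions
  (q*r)* — 9 ε-transitions
  (q*r)*q — 10 ε-transitions
  ((q*r)*q)* — 14 ε-transitions
  ((q*r)*q)*q — 15 ε-transitions
  (((q*r)*q)*q)+ — 18 ε-transitions
  (((q*r)*q)*q)+p — 19 ε-transitions
  ((((q*r)*q)*q)+p)* — 23 ε-transitions

23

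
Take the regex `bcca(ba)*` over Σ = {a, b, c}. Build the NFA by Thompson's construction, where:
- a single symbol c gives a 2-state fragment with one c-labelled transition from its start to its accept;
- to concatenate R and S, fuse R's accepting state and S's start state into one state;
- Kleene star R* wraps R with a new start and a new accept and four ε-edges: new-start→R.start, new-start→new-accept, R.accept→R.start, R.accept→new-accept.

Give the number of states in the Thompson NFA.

Bottom-up over the parse tree:
Each of the 6 symbol leaves contributes a 2-state fragment.
  ba — 3 states
  (ba)* — 5 states
  bcca(ba)* — 9 states

9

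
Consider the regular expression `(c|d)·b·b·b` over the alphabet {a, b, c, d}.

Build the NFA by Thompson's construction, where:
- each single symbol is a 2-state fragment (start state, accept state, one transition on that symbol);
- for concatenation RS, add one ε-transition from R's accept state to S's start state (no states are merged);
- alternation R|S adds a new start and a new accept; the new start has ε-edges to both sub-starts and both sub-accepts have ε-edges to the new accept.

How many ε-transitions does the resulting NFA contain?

7

Recursing over subexpressions:
Each of the 5 symbol leaves contributes 0 ε-transitions.
  c|d → 4 ε-transitions
  (c|d)·b·b·b → 7 ε-transitions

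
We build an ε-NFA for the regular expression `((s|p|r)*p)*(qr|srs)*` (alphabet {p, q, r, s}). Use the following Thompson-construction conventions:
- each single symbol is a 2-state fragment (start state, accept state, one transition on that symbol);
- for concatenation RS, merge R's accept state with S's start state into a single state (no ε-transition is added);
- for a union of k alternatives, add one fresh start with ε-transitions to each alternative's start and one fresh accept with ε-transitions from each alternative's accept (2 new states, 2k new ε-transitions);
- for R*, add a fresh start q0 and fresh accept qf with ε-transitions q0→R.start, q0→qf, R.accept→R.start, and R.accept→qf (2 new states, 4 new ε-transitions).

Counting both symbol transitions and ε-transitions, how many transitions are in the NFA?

Building bottom-up:
Each of the 9 symbol leaves contributes 1 transition (1 symbol, 0 ε).
  s|p|r — 9 transitions (3 symbol, 6 ε)
  (s|p|r)* — 13 transitions (3 symbol, 10 ε)
  (s|p|r)*p — 14 transitions (4 symbol, 10 ε)
  ((s|p|r)*p)* — 18 transitions (4 symbol, 14 ε)
  qr — 2 transitions (2 symbol, 0 ε)
  srs — 3 transitions (3 symbol, 0 ε)
  qr|srs — 9 transitions (5 symbol, 4 ε)
  (qr|srs)* — 13 transitions (5 symbol, 8 ε)
  ((s|p|r)*p)*(qr|srs)* — 31 transitions (9 symbol, 22 ε)

31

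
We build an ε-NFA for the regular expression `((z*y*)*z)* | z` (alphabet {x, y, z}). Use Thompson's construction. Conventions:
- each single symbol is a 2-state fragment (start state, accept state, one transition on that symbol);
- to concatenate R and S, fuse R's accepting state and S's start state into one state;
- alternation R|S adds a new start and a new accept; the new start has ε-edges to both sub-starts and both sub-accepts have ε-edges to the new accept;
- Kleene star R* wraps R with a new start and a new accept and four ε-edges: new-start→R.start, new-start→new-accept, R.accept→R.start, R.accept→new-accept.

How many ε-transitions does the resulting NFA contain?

20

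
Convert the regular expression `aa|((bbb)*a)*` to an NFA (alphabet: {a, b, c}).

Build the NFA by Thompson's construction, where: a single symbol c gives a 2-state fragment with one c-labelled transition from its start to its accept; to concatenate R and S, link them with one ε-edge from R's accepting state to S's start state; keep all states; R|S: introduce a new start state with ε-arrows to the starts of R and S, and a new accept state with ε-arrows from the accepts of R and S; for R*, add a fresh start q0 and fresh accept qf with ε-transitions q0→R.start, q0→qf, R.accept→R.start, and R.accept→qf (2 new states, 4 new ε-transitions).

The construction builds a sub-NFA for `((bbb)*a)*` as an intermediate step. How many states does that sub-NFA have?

Fragment for `((bbb)*a)*`:
Each of the 4 symbol leaves contributes a 2-state fragment.
  bbb — 6 states
  (bbb)* — 8 states
  (bbb)*a — 10 states
  ((bbb)*a)* — 12 states

12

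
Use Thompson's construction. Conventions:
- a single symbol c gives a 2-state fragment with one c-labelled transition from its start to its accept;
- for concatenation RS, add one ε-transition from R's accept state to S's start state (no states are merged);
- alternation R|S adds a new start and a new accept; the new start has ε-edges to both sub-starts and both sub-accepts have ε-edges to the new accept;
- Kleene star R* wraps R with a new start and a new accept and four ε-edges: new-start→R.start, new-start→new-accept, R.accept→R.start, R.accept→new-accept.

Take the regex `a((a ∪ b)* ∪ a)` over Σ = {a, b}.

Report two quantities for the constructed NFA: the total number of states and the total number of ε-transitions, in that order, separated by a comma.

14, 13

Building bottom-up:
Each of the 4 symbol leaves contributes 2 states and 0 ε-transitions.
  a ∪ b : 6 states, 4 ε-transitions
  (a ∪ b)* : 8 states, 8 ε-transitions
  (a ∪ b)* ∪ a : 12 states, 12 ε-transitions
  a((a ∪ b)* ∪ a) : 14 states, 13 ε-transitions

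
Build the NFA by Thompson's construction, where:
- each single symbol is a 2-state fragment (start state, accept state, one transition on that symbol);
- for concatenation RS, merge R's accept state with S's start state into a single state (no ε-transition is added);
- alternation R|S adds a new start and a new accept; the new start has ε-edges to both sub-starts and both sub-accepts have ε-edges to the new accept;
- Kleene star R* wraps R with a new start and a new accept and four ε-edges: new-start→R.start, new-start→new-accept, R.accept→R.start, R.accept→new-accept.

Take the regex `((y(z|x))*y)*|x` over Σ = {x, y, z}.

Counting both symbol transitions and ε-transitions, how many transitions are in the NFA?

Per subexpression:
Each of the 5 symbol leaves contributes 1 transition (1 symbol, 0 ε).
  z|x — 6 transitions (2 symbol, 4 ε)
  y(z|x) — 7 transitions (3 symbol, 4 ε)
  (y(z|x))* — 11 transitions (3 symbol, 8 ε)
  (y(z|x))*y — 12 transitions (4 symbol, 8 ε)
  ((y(z|x))*y)* — 16 transitions (4 symbol, 12 ε)
  ((y(z|x))*y)*|x — 21 transitions (5 symbol, 16 ε)

21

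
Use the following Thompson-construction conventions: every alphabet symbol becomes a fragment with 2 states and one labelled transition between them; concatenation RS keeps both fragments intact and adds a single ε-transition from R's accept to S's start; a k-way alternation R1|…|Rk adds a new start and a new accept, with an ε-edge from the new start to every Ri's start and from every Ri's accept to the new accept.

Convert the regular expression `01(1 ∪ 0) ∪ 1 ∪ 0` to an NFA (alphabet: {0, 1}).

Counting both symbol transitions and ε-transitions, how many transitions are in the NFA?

18

By structural recursion:
Each of the 6 symbol leaves contributes 1 transition (1 symbol, 0 ε).
  1 ∪ 0 → 6 transitions (2 symbol, 4 ε)
  01(1 ∪ 0) → 10 transitions (4 symbol, 6 ε)
  01(1 ∪ 0) ∪ 1 ∪ 0 → 18 transitions (6 symbol, 12 ε)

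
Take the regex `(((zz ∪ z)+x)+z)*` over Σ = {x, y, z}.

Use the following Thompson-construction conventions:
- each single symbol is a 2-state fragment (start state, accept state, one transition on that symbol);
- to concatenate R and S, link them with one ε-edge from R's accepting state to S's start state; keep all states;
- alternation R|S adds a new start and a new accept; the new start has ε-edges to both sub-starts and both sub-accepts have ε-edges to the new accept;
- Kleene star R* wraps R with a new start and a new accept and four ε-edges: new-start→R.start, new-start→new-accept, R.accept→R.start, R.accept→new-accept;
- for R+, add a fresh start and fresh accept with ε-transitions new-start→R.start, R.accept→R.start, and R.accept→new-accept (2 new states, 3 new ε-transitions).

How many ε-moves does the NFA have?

17

Bottom-up over the parse tree:
Each of the 5 symbol leaves contributes 0 ε-transitions.
  zz : 1 ε-transition
  zz ∪ z : 5 ε-transitions
  (zz ∪ z)+ : 8 ε-transitions
  (zz ∪ z)+x : 9 ε-transitions
  ((zz ∪ z)+x)+ : 12 ε-transitions
  ((zz ∪ z)+x)+z : 13 ε-transitions
  (((zz ∪ z)+x)+z)* : 17 ε-transitions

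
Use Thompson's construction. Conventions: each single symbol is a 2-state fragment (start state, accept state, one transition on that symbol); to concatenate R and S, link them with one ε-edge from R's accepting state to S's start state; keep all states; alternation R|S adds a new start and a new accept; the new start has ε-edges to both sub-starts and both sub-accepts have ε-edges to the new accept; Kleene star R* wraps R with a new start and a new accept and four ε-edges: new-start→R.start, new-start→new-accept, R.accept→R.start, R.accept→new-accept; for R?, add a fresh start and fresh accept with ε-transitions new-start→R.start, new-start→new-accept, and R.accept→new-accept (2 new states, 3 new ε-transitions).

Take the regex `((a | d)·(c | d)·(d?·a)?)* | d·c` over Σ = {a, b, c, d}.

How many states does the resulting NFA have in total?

28

Per subexpression:
Each of the 8 symbol leaves contributes a 2-state fragment.
  a | d : 6 states
  c | d : 6 states
  d? : 4 states
  d?·a : 6 states
  (d?·a)? : 8 states
  (a | d)·(c | d)·(d?·a)? : 20 states
  ((a | d)·(c | d)·(d?·a)?)* : 22 states
  d·c : 4 states
  ((a | d)·(c | d)·(d?·a)?)* | d·c : 28 states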